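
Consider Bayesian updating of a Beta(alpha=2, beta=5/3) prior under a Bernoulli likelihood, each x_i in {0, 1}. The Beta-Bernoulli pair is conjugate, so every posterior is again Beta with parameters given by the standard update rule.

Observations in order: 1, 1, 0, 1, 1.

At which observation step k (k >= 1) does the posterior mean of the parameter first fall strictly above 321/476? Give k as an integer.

obs 1: x=1 → posterior Beta(3, 5/3)
obs 2: x=1 → posterior Beta(4, 5/3)
obs 3: x=0 → posterior Beta(4, 8/3)
obs 4: x=1 → posterior Beta(5, 8/3)
obs 5: x=1 → posterior Beta(6, 8/3)

k = 2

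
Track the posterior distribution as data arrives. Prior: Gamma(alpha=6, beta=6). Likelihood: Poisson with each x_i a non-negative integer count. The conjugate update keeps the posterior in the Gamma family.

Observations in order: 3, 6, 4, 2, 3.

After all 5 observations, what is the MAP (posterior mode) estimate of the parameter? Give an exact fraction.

obs 1: x=3 → posterior Gamma(9, 7)
obs 2: x=6 → posterior Gamma(15, 8)
obs 3: x=4 → posterior Gamma(19, 9)
obs 4: x=2 → posterior Gamma(21, 10)
obs 5: x=3 → posterior Gamma(24, 11)

23/11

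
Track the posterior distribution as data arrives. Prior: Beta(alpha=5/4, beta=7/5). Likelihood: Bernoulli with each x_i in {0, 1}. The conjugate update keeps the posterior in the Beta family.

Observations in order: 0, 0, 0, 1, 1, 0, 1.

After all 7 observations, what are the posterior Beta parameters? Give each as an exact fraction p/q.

obs 1: x=0 → posterior Beta(5/4, 12/5)
obs 2: x=0 → posterior Beta(5/4, 17/5)
obs 3: x=0 → posterior Beta(5/4, 22/5)
obs 4: x=1 → posterior Beta(9/4, 22/5)
obs 5: x=1 → posterior Beta(13/4, 22/5)
obs 6: x=0 → posterior Beta(13/4, 27/5)
obs 7: x=1 → posterior Beta(17/4, 27/5)

alpha=17/4, beta=27/5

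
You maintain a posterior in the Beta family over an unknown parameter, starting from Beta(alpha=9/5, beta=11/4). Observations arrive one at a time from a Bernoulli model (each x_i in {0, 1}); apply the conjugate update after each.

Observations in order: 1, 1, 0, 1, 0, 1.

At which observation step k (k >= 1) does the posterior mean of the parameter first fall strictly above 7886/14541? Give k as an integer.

k = 2

obs 1: x=1 → posterior Beta(14/5, 11/4)
obs 2: x=1 → posterior Beta(19/5, 11/4)
obs 3: x=0 → posterior Beta(19/5, 15/4)
obs 4: x=1 → posterior Beta(24/5, 15/4)
obs 5: x=0 → posterior Beta(24/5, 19/4)
obs 6: x=1 → posterior Beta(29/5, 19/4)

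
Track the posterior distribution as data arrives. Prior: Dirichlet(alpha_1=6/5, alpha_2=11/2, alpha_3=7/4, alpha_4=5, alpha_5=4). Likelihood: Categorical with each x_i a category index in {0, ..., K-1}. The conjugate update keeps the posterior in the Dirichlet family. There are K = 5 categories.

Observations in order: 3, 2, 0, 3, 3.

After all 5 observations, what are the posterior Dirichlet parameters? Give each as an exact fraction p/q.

obs 1: x=3 → posterior Dirichlet(6/5, 11/2, 7/4, 6, 4)
obs 2: x=2 → posterior Dirichlet(6/5, 11/2, 11/4, 6, 4)
obs 3: x=0 → posterior Dirichlet(11/5, 11/2, 11/4, 6, 4)
obs 4: x=3 → posterior Dirichlet(11/5, 11/2, 11/4, 7, 4)
obs 5: x=3 → posterior Dirichlet(11/5, 11/2, 11/4, 8, 4)

alpha_1=11/5, alpha_2=11/2, alpha_3=11/4, alpha_4=8, alpha_5=4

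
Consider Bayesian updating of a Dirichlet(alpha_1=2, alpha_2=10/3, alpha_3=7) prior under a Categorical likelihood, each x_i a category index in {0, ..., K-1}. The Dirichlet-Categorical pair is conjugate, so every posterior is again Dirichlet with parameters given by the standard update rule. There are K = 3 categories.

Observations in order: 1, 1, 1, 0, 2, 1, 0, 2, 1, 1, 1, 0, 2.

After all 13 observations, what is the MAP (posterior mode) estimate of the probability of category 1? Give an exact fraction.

obs 1: x=1 → posterior Dirichlet(2, 13/3, 7)
obs 2: x=1 → posterior Dirichlet(2, 16/3, 7)
obs 3: x=1 → posterior Dirichlet(2, 19/3, 7)
obs 4: x=0 → posterior Dirichlet(3, 19/3, 7)
obs 5: x=2 → posterior Dirichlet(3, 19/3, 8)
obs 6: x=1 → posterior Dirichlet(3, 22/3, 8)
obs 7: x=0 → posterior Dirichlet(4, 22/3, 8)
obs 8: x=2 → posterior Dirichlet(4, 22/3, 9)
obs 9: x=1 → posterior Dirichlet(4, 25/3, 9)
obs 10: x=1 → posterior Dirichlet(4, 28/3, 9)
obs 11: x=1 → posterior Dirichlet(4, 31/3, 9)
obs 12: x=0 → posterior Dirichlet(5, 31/3, 9)
obs 13: x=2 → posterior Dirichlet(5, 31/3, 10)

28/67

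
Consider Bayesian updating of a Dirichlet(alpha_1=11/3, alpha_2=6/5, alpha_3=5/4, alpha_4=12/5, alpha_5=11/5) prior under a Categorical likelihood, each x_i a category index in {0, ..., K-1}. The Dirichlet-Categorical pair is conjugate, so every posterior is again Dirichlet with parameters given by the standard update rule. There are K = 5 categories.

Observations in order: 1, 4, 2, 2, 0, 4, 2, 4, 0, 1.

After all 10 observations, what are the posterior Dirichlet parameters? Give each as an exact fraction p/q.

alpha_1=17/3, alpha_2=16/5, alpha_3=17/4, alpha_4=12/5, alpha_5=26/5

obs 1: x=1 → posterior Dirichlet(11/3, 11/5, 5/4, 12/5, 11/5)
obs 2: x=4 → posterior Dirichlet(11/3, 11/5, 5/4, 12/5, 16/5)
obs 3: x=2 → posterior Dirichlet(11/3, 11/5, 9/4, 12/5, 16/5)
obs 4: x=2 → posterior Dirichlet(11/3, 11/5, 13/4, 12/5, 16/5)
obs 5: x=0 → posterior Dirichlet(14/3, 11/5, 13/4, 12/5, 16/5)
obs 6: x=4 → posterior Dirichlet(14/3, 11/5, 13/4, 12/5, 21/5)
obs 7: x=2 → posterior Dirichlet(14/3, 11/5, 17/4, 12/5, 21/5)
obs 8: x=4 → posterior Dirichlet(14/3, 11/5, 17/4, 12/5, 26/5)
obs 9: x=0 → posterior Dirichlet(17/3, 11/5, 17/4, 12/5, 26/5)
obs 10: x=1 → posterior Dirichlet(17/3, 16/5, 17/4, 12/5, 26/5)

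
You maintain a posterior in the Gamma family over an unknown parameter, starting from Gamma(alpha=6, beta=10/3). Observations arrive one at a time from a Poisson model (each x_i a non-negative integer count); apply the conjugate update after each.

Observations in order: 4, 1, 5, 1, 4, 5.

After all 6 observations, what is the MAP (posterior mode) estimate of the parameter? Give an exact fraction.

75/28

obs 1: x=4 → posterior Gamma(10, 13/3)
obs 2: x=1 → posterior Gamma(11, 16/3)
obs 3: x=5 → posterior Gamma(16, 19/3)
obs 4: x=1 → posterior Gamma(17, 22/3)
obs 5: x=4 → posterior Gamma(21, 25/3)
obs 6: x=5 → posterior Gamma(26, 28/3)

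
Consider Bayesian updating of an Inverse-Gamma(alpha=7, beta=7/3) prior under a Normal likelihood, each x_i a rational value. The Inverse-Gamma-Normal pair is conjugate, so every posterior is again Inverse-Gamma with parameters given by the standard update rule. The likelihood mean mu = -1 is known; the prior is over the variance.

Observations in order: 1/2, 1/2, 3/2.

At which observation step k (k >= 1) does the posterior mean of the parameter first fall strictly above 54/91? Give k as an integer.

k = 2

obs 1: x=1/2 → posterior Inverse-Gamma(15/2, 83/24)
obs 2: x=1/2 → posterior Inverse-Gamma(8, 55/12)
obs 3: x=3/2 → posterior Inverse-Gamma(17/2, 185/24)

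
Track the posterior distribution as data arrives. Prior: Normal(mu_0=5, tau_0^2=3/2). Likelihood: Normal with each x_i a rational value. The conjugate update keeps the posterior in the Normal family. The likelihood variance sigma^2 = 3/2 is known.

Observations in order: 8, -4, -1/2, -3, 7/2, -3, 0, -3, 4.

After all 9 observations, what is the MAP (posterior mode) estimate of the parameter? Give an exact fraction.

obs 1: x=8 → posterior Normal(13/2, 3/4)
obs 2: x=-4 → posterior Normal(3, 1/2)
obs 3: x=-1/2 → posterior Normal(17/8, 3/8)
obs 4: x=-3 → posterior Normal(11/10, 3/10)
obs 5: x=7/2 → posterior Normal(3/2, 1/4)
obs 6: x=-3 → posterior Normal(6/7, 3/14)
obs 7: x=0 → posterior Normal(3/4, 3/16)
obs 8: x=-3 → posterior Normal(1/3, 1/6)
obs 9: x=4 → posterior Normal(7/10, 3/20)

7/10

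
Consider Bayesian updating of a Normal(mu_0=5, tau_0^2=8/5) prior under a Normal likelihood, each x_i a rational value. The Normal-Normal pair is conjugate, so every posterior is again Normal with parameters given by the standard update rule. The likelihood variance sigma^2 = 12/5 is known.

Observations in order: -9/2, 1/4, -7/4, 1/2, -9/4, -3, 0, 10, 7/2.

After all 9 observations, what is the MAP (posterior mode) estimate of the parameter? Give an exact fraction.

obs 1: x=-9/2 → posterior Normal(6/5, 24/25)
obs 2: x=1/4 → posterior Normal(13/14, 24/35)
obs 3: x=-7/4 → posterior Normal(1/3, 8/15)
obs 4: x=1/2 → posterior Normal(4/11, 24/55)
obs 5: x=-9/4 → posterior Normal(-1/26, 24/65)
obs 6: x=-3 → posterior Normal(-13/30, 8/25)
obs 7: x=0 → posterior Normal(-13/34, 24/85)
obs 8: x=10 → posterior Normal(27/38, 24/95)
obs 9: x=7/2 → posterior Normal(41/42, 8/35)

41/42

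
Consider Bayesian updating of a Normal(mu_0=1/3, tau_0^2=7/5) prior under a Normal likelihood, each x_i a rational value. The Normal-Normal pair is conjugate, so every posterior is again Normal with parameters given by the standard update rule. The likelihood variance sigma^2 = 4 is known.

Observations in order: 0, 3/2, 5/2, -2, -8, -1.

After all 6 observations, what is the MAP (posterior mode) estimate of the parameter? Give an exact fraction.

obs 1: x=0 → posterior Normal(20/81, 28/27)
obs 2: x=3/2 → posterior Normal(103/204, 14/17)
obs 3: x=5/2 → posterior Normal(104/123, 28/41)
obs 4: x=-2 → posterior Normal(31/72, 7/12)
obs 5: x=-8 → posterior Normal(-106/165, 28/55)
obs 6: x=-1 → posterior Normal(-127/186, 14/31)

-127/186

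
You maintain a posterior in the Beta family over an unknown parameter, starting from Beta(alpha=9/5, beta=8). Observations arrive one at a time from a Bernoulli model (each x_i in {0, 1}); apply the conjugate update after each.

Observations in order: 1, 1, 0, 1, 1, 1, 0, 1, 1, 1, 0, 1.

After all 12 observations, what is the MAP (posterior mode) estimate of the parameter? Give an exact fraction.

obs 1: x=1 → posterior Beta(14/5, 8)
obs 2: x=1 → posterior Beta(19/5, 8)
obs 3: x=0 → posterior Beta(19/5, 9)
obs 4: x=1 → posterior Beta(24/5, 9)
obs 5: x=1 → posterior Beta(29/5, 9)
obs 6: x=1 → posterior Beta(34/5, 9)
obs 7: x=0 → posterior Beta(34/5, 10)
obs 8: x=1 → posterior Beta(39/5, 10)
obs 9: x=1 → posterior Beta(44/5, 10)
obs 10: x=1 → posterior Beta(49/5, 10)
obs 11: x=0 → posterior Beta(49/5, 11)
obs 12: x=1 → posterior Beta(54/5, 11)

49/99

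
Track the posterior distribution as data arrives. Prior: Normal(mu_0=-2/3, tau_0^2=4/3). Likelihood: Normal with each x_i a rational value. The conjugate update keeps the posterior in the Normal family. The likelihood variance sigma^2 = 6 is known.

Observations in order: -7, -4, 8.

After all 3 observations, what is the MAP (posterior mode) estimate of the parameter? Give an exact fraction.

-4/5

obs 1: x=-7 → posterior Normal(-20/11, 12/11)
obs 2: x=-4 → posterior Normal(-28/13, 12/13)
obs 3: x=8 → posterior Normal(-4/5, 4/5)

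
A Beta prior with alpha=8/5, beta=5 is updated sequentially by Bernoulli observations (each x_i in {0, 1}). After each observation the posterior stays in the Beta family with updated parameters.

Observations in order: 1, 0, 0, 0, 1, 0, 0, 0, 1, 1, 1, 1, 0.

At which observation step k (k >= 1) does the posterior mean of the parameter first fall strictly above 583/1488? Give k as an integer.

k = 12

obs 1: x=1 → posterior Beta(13/5, 5)
obs 2: x=0 → posterior Beta(13/5, 6)
obs 3: x=0 → posterior Beta(13/5, 7)
obs 4: x=0 → posterior Beta(13/5, 8)
obs 5: x=1 → posterior Beta(18/5, 8)
obs 6: x=0 → posterior Beta(18/5, 9)
obs 7: x=0 → posterior Beta(18/5, 10)
obs 8: x=0 → posterior Beta(18/5, 11)
obs 9: x=1 → posterior Beta(23/5, 11)
obs 10: x=1 → posterior Beta(28/5, 11)
obs 11: x=1 → posterior Beta(33/5, 11)
obs 12: x=1 → posterior Beta(38/5, 11)
obs 13: x=0 → posterior Beta(38/5, 12)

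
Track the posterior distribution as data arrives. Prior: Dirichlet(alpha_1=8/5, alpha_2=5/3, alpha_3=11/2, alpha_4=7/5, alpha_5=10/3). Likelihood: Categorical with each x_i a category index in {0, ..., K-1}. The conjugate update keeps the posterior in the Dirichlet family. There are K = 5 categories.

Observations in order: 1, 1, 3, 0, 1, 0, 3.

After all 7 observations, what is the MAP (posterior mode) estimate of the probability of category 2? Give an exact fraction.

obs 1: x=1 → posterior Dirichlet(8/5, 8/3, 11/2, 7/5, 10/3)
obs 2: x=1 → posterior Dirichlet(8/5, 11/3, 11/2, 7/5, 10/3)
obs 3: x=3 → posterior Dirichlet(8/5, 11/3, 11/2, 12/5, 10/3)
obs 4: x=0 → posterior Dirichlet(13/5, 11/3, 11/2, 12/5, 10/3)
obs 5: x=1 → posterior Dirichlet(13/5, 14/3, 11/2, 12/5, 10/3)
obs 6: x=0 → posterior Dirichlet(18/5, 14/3, 11/2, 12/5, 10/3)
obs 7: x=3 → posterior Dirichlet(18/5, 14/3, 11/2, 17/5, 10/3)

9/31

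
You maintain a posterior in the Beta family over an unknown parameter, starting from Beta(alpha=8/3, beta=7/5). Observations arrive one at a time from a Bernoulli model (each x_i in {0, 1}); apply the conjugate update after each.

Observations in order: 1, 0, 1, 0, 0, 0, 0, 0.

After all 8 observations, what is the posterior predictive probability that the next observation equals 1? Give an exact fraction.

70/181

obs 1: x=1 → posterior Beta(11/3, 7/5)
obs 2: x=0 → posterior Beta(11/3, 12/5)
obs 3: x=1 → posterior Beta(14/3, 12/5)
obs 4: x=0 → posterior Beta(14/3, 17/5)
obs 5: x=0 → posterior Beta(14/3, 22/5)
obs 6: x=0 → posterior Beta(14/3, 27/5)
obs 7: x=0 → posterior Beta(14/3, 32/5)
obs 8: x=0 → posterior Beta(14/3, 37/5)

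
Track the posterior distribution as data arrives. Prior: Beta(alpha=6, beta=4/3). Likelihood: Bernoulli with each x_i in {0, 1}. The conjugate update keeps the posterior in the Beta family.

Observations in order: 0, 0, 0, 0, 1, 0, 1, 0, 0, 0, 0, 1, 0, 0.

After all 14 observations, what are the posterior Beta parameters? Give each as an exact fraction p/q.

obs 1: x=0 → posterior Beta(6, 7/3)
obs 2: x=0 → posterior Beta(6, 10/3)
obs 3: x=0 → posterior Beta(6, 13/3)
obs 4: x=0 → posterior Beta(6, 16/3)
obs 5: x=1 → posterior Beta(7, 16/3)
obs 6: x=0 → posterior Beta(7, 19/3)
obs 7: x=1 → posterior Beta(8, 19/3)
obs 8: x=0 → posterior Beta(8, 22/3)
obs 9: x=0 → posterior Beta(8, 25/3)
obs 10: x=0 → posterior Beta(8, 28/3)
obs 11: x=0 → posterior Beta(8, 31/3)
obs 12: x=1 → posterior Beta(9, 31/3)
obs 13: x=0 → posterior Beta(9, 34/3)
obs 14: x=0 → posterior Beta(9, 37/3)

alpha=9, beta=37/3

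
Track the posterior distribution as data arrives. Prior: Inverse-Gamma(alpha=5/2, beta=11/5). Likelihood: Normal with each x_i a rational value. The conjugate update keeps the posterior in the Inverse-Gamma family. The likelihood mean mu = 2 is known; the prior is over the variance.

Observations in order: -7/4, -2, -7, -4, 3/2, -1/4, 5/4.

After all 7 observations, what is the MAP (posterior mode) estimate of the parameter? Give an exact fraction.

12587/1120

obs 1: x=-7/4 → posterior Inverse-Gamma(3, 1477/160)
obs 2: x=-2 → posterior Inverse-Gamma(7/2, 2757/160)
obs 3: x=-7 → posterior Inverse-Gamma(4, 9237/160)
obs 4: x=-4 → posterior Inverse-Gamma(9/2, 12117/160)
obs 5: x=3/2 → posterior Inverse-Gamma(5, 12137/160)
obs 6: x=-1/4 → posterior Inverse-Gamma(11/2, 6271/80)
obs 7: x=5/4 → posterior Inverse-Gamma(6, 12587/160)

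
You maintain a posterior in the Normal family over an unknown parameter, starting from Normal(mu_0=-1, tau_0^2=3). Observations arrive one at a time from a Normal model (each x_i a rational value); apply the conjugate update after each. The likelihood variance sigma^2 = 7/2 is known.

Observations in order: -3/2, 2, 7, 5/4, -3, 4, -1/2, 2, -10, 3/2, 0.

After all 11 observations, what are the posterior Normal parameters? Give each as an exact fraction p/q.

obs 1: x=-3/2 → posterior Normal(-16/13, 21/13)
obs 2: x=2 → posterior Normal(-4/19, 21/19)
obs 3: x=7 → posterior Normal(38/25, 21/25)
obs 4: x=5/4 → posterior Normal(91/62, 21/31)
obs 5: x=-3 → posterior Normal(55/74, 21/37)
obs 6: x=4 → posterior Normal(103/86, 21/43)
obs 7: x=-1/2 → posterior Normal(97/98, 3/7)
obs 8: x=2 → posterior Normal(11/10, 21/55)
obs 9: x=-10 → posterior Normal(1/122, 21/61)
obs 10: x=3/2 → posterior Normal(19/134, 21/67)
obs 11: x=0 → posterior Normal(19/146, 21/73)

mu_0=19/146, tau_0^2=21/73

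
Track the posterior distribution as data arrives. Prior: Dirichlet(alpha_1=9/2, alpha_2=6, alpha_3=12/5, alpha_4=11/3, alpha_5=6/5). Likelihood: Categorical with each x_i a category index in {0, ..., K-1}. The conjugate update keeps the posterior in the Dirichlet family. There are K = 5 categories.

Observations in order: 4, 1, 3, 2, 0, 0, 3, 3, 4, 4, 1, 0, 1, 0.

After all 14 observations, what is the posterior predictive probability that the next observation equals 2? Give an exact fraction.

obs 1: x=4 → posterior Dirichlet(9/2, 6, 12/5, 11/3, 11/5)
obs 2: x=1 → posterior Dirichlet(9/2, 7, 12/5, 11/3, 11/5)
obs 3: x=3 → posterior Dirichlet(9/2, 7, 12/5, 14/3, 11/5)
obs 4: x=2 → posterior Dirichlet(9/2, 7, 17/5, 14/3, 11/5)
obs 5: x=0 → posterior Dirichlet(11/2, 7, 17/5, 14/3, 11/5)
obs 6: x=0 → posterior Dirichlet(13/2, 7, 17/5, 14/3, 11/5)
obs 7: x=3 → posterior Dirichlet(13/2, 7, 17/5, 17/3, 11/5)
obs 8: x=3 → posterior Dirichlet(13/2, 7, 17/5, 20/3, 11/5)
obs 9: x=4 → posterior Dirichlet(13/2, 7, 17/5, 20/3, 16/5)
obs 10: x=4 → posterior Dirichlet(13/2, 7, 17/5, 20/3, 21/5)
obs 11: x=1 → posterior Dirichlet(13/2, 8, 17/5, 20/3, 21/5)
obs 12: x=0 → posterior Dirichlet(15/2, 8, 17/5, 20/3, 21/5)
obs 13: x=1 → posterior Dirichlet(15/2, 9, 17/5, 20/3, 21/5)
obs 14: x=0 → posterior Dirichlet(17/2, 9, 17/5, 20/3, 21/5)

102/953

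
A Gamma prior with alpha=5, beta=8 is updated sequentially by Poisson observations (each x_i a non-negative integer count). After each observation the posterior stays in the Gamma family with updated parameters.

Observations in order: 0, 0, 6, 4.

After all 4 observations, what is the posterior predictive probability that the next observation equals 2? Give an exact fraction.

obs 1: x=0 → posterior Gamma(5, 9)
obs 2: x=0 → posterior Gamma(5, 10)
obs 3: x=6 → posterior Gamma(11, 11)
obs 4: x=4 → posterior Gamma(15, 12)

1848842588950364160/8650415919381337933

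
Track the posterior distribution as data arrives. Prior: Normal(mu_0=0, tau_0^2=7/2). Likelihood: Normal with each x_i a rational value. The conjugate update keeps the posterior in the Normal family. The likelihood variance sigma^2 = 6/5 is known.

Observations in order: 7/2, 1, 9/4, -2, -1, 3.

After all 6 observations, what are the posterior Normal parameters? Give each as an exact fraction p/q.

mu_0=315/296, tau_0^2=7/37

obs 1: x=7/2 → posterior Normal(245/94, 42/47)
obs 2: x=1 → posterior Normal(315/164, 21/41)
obs 3: x=9/4 → posterior Normal(105/52, 14/39)
obs 4: x=-2 → posterior Normal(35/32, 21/76)
obs 5: x=-1 → posterior Normal(525/748, 42/187)
obs 6: x=3 → posterior Normal(315/296, 7/37)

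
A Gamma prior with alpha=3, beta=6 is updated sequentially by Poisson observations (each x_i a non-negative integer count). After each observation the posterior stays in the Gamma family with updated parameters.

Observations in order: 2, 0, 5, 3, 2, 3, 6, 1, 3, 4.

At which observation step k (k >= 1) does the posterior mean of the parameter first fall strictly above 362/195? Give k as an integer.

k = 9

obs 1: x=2 → posterior Gamma(5, 7)
obs 2: x=0 → posterior Gamma(5, 8)
obs 3: x=5 → posterior Gamma(10, 9)
obs 4: x=3 → posterior Gamma(13, 10)
obs 5: x=2 → posterior Gamma(15, 11)
obs 6: x=3 → posterior Gamma(18, 12)
obs 7: x=6 → posterior Gamma(24, 13)
obs 8: x=1 → posterior Gamma(25, 14)
obs 9: x=3 → posterior Gamma(28, 15)
obs 10: x=4 → posterior Gamma(32, 16)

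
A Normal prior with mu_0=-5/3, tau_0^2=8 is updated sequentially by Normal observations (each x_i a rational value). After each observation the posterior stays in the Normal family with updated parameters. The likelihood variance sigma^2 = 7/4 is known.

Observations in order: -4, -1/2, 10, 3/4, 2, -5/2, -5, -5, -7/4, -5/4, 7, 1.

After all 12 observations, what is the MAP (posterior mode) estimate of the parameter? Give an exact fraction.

obs 1: x=-4 → posterior Normal(-419/117, 56/39)
obs 2: x=-1/2 → posterior Normal(-467/213, 56/71)
obs 3: x=10 → posterior Normal(493/309, 56/103)
obs 4: x=3/4 → posterior Normal(113/81, 56/135)
obs 5: x=2 → posterior Normal(757/501, 56/167)
obs 6: x=-5/2 → posterior Normal(517/597, 56/199)
obs 7: x=-5 → posterior Normal(37/693, 8/33)
obs 8: x=-5 → posterior Normal(-443/789, 56/263)
obs 9: x=-7/4 → posterior Normal(-611/885, 56/295)
obs 10: x=-5/4 → posterior Normal(-731/981, 56/327)
obs 11: x=7 → posterior Normal(-59/1077, 56/359)
obs 12: x=1 → posterior Normal(37/1173, 56/391)

37/1173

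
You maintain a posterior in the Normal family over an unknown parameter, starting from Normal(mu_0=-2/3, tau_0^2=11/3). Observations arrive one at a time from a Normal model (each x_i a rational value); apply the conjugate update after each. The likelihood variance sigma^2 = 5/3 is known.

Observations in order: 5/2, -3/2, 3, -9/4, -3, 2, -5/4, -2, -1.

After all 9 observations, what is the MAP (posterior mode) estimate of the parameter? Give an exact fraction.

-251/624

obs 1: x=5/2 → posterior Normal(145/96, 55/48)
obs 2: x=-3/2 → posterior Normal(23/81, 55/81)
obs 3: x=3 → posterior Normal(61/57, 55/114)
obs 4: x=-9/4 → posterior Normal(191/588, 55/147)
obs 5: x=-3 → posterior Normal(-41/144, 11/36)
obs 6: x=2 → posterior Normal(59/852, 55/213)
obs 7: x=-5/4 → posterior Normal(-53/492, 55/246)
obs 8: x=-2 → posterior Normal(-185/558, 55/279)
obs 9: x=-1 → posterior Normal(-251/624, 55/312)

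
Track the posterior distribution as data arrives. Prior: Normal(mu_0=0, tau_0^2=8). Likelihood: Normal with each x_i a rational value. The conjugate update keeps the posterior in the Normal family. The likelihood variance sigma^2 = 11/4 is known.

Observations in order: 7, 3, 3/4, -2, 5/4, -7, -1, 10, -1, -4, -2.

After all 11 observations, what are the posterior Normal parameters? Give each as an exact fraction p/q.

mu_0=160/363, tau_0^2=8/33

obs 1: x=7 → posterior Normal(224/43, 88/43)
obs 2: x=3 → posterior Normal(64/15, 88/75)
obs 3: x=3/4 → posterior Normal(344/107, 88/107)
obs 4: x=-2 → posterior Normal(280/139, 88/139)
obs 5: x=5/4 → posterior Normal(320/171, 88/171)
obs 6: x=-7 → posterior Normal(96/203, 88/203)
obs 7: x=-1 → posterior Normal(64/235, 88/235)
obs 8: x=10 → posterior Normal(128/89, 88/267)
obs 9: x=-1 → posterior Normal(352/299, 88/299)
obs 10: x=-4 → posterior Normal(224/331, 88/331)
obs 11: x=-2 → posterior Normal(160/363, 8/33)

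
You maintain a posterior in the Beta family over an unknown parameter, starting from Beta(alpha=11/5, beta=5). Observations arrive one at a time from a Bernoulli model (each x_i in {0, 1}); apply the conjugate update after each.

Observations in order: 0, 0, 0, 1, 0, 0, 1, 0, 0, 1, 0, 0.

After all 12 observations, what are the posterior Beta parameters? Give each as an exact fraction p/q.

alpha=26/5, beta=14

obs 1: x=0 → posterior Beta(11/5, 6)
obs 2: x=0 → posterior Beta(11/5, 7)
obs 3: x=0 → posterior Beta(11/5, 8)
obs 4: x=1 → posterior Beta(16/5, 8)
obs 5: x=0 → posterior Beta(16/5, 9)
obs 6: x=0 → posterior Beta(16/5, 10)
obs 7: x=1 → posterior Beta(21/5, 10)
obs 8: x=0 → posterior Beta(21/5, 11)
obs 9: x=0 → posterior Beta(21/5, 12)
obs 10: x=1 → posterior Beta(26/5, 12)
obs 11: x=0 → posterior Beta(26/5, 13)
obs 12: x=0 → posterior Beta(26/5, 14)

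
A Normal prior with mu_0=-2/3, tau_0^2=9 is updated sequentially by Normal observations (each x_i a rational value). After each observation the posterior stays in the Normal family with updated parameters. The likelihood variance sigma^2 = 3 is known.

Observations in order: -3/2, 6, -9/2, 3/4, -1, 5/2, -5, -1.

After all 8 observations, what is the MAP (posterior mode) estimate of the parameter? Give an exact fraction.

-143/300

obs 1: x=-3/2 → posterior Normal(-31/24, 9/4)
obs 2: x=6 → posterior Normal(11/6, 9/7)
obs 3: x=-9/2 → posterior Normal(-1/15, 9/10)
obs 4: x=3/4 → posterior Normal(19/156, 9/13)
obs 5: x=-1 → posterior Normal(-17/192, 9/16)
obs 6: x=5/2 → posterior Normal(73/228, 9/19)
obs 7: x=-5 → posterior Normal(-107/264, 9/22)
obs 8: x=-1 → posterior Normal(-143/300, 9/25)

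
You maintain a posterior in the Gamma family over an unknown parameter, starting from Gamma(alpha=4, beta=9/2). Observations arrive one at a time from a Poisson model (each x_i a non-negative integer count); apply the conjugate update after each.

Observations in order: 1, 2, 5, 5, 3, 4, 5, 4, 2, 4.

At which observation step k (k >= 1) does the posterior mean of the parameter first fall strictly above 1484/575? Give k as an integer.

k = 8

obs 1: x=1 → posterior Gamma(5, 11/2)
obs 2: x=2 → posterior Gamma(7, 13/2)
obs 3: x=5 → posterior Gamma(12, 15/2)
obs 4: x=5 → posterior Gamma(17, 17/2)
obs 5: x=3 → posterior Gamma(20, 19/2)
obs 6: x=4 → posterior Gamma(24, 21/2)
obs 7: x=5 → posterior Gamma(29, 23/2)
obs 8: x=4 → posterior Gamma(33, 25/2)
obs 9: x=2 → posterior Gamma(35, 27/2)
obs 10: x=4 → posterior Gamma(39, 29/2)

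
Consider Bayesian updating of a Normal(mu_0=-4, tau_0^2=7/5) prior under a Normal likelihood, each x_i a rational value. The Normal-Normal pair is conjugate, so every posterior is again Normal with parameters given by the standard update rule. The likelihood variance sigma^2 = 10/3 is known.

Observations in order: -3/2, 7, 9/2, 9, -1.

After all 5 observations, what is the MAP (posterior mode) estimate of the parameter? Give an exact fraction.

obs 1: x=-3/2 → posterior Normal(-463/142, 70/71)
obs 2: x=7 → posterior Normal(-169/184, 35/46)
obs 3: x=9/2 → posterior Normal(10/113, 70/113)
obs 4: x=9 → posterior Normal(199/134, 35/67)
obs 5: x=-1 → posterior Normal(178/155, 14/31)

178/155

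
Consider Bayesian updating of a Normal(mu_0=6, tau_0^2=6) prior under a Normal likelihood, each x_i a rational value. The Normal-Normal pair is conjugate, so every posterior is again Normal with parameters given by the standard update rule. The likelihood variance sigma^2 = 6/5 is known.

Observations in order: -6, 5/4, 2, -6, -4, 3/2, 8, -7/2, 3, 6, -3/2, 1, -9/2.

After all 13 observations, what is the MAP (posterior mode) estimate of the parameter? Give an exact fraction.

obs 1: x=-6 → posterior Normal(-4, 1)
obs 2: x=5/4 → posterior Normal(-71/44, 6/11)
obs 3: x=2 → posterior Normal(-31/64, 3/8)
obs 4: x=-6 → posterior Normal(-151/84, 2/7)
obs 5: x=-4 → posterior Normal(-231/104, 3/13)
obs 6: x=3/2 → posterior Normal(-201/124, 6/31)
obs 7: x=8 → posterior Normal(-41/144, 1/6)
obs 8: x=-7/2 → posterior Normal(-111/164, 6/41)
obs 9: x=3 → posterior Normal(-51/184, 3/23)
obs 10: x=6 → posterior Normal(23/68, 2/17)
obs 11: x=-3/2 → posterior Normal(39/224, 3/28)
obs 12: x=1 → posterior Normal(59/244, 6/61)
obs 13: x=-9/2 → posterior Normal(-31/264, 1/11)

-31/264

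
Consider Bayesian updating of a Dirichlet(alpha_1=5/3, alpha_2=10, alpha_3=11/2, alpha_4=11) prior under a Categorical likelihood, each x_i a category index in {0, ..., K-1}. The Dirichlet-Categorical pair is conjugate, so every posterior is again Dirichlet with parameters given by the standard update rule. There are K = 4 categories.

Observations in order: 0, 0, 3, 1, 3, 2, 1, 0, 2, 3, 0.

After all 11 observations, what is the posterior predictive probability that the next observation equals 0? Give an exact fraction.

obs 1: x=0 → posterior Dirichlet(8/3, 10, 11/2, 11)
obs 2: x=0 → posterior Dirichlet(11/3, 10, 11/2, 11)
obs 3: x=3 → posterior Dirichlet(11/3, 10, 11/2, 12)
obs 4: x=1 → posterior Dirichlet(11/3, 11, 11/2, 12)
obs 5: x=3 → posterior Dirichlet(11/3, 11, 11/2, 13)
obs 6: x=2 → posterior Dirichlet(11/3, 11, 13/2, 13)
obs 7: x=1 → posterior Dirichlet(11/3, 12, 13/2, 13)
obs 8: x=0 → posterior Dirichlet(14/3, 12, 13/2, 13)
obs 9: x=2 → posterior Dirichlet(14/3, 12, 15/2, 13)
obs 10: x=3 → posterior Dirichlet(14/3, 12, 15/2, 14)
obs 11: x=0 → posterior Dirichlet(17/3, 12, 15/2, 14)

34/235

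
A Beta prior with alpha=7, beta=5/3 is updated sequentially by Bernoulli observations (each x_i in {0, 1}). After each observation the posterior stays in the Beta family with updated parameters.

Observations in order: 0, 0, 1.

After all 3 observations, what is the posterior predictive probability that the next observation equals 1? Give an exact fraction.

obs 1: x=0 → posterior Beta(7, 8/3)
obs 2: x=0 → posterior Beta(7, 11/3)
obs 3: x=1 → posterior Beta(8, 11/3)

24/35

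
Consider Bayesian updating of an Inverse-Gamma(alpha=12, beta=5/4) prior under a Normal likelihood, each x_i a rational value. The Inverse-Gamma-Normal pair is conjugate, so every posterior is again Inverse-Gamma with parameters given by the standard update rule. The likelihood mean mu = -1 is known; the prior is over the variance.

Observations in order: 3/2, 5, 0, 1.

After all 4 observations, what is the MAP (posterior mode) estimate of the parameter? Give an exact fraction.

199/120

obs 1: x=3/2 → posterior Inverse-Gamma(25/2, 35/8)
obs 2: x=5 → posterior Inverse-Gamma(13, 179/8)
obs 3: x=0 → posterior Inverse-Gamma(27/2, 183/8)
obs 4: x=1 → posterior Inverse-Gamma(14, 199/8)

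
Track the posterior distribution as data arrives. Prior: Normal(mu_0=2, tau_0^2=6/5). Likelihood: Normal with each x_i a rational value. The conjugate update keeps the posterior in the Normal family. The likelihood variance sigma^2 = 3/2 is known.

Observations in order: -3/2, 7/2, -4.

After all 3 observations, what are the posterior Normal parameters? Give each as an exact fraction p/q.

mu_0=2/17, tau_0^2=6/17

obs 1: x=-3/2 → posterior Normal(4/9, 2/3)
obs 2: x=7/2 → posterior Normal(18/13, 6/13)
obs 3: x=-4 → posterior Normal(2/17, 6/17)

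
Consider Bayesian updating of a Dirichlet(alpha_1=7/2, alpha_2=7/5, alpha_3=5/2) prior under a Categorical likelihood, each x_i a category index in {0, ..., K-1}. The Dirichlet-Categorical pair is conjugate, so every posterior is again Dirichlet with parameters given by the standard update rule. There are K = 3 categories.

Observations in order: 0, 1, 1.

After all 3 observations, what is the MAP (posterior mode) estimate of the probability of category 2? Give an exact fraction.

15/74

obs 1: x=0 → posterior Dirichlet(9/2, 7/5, 5/2)
obs 2: x=1 → posterior Dirichlet(9/2, 12/5, 5/2)
obs 3: x=1 → posterior Dirichlet(9/2, 17/5, 5/2)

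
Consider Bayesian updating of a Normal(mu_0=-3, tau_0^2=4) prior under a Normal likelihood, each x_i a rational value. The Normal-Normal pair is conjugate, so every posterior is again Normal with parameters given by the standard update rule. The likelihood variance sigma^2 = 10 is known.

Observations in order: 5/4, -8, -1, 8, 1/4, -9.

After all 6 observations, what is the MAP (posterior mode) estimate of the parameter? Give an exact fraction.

-32/17

obs 1: x=5/4 → posterior Normal(-25/14, 20/7)
obs 2: x=-8 → posterior Normal(-19/6, 20/9)
obs 3: x=-1 → posterior Normal(-61/22, 20/11)
obs 4: x=8 → posterior Normal(-29/26, 20/13)
obs 5: x=1/4 → posterior Normal(-14/15, 4/3)
obs 6: x=-9 → posterior Normal(-32/17, 20/17)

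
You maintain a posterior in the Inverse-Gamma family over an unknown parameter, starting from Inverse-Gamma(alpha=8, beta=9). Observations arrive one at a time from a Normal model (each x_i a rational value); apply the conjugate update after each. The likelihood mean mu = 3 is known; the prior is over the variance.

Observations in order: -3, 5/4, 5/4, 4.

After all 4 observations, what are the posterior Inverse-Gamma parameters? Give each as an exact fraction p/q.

alpha=10, beta=489/16

obs 1: x=-3 → posterior Inverse-Gamma(17/2, 27)
obs 2: x=5/4 → posterior Inverse-Gamma(9, 913/32)
obs 3: x=5/4 → posterior Inverse-Gamma(19/2, 481/16)
obs 4: x=4 → posterior Inverse-Gamma(10, 489/16)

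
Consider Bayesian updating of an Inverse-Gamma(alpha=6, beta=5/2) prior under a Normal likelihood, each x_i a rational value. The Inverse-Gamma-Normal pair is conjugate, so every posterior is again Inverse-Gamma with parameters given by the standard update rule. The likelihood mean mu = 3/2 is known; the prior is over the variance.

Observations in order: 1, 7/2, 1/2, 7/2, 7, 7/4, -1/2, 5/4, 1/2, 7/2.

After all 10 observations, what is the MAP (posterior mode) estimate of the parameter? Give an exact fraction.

obs 1: x=1 → posterior Inverse-Gamma(13/2, 21/8)
obs 2: x=7/2 → posterior Inverse-Gamma(7, 37/8)
obs 3: x=1/2 → posterior Inverse-Gamma(15/2, 41/8)
obs 4: x=7/2 → posterior Inverse-Gamma(8, 57/8)
obs 5: x=7 → posterior Inverse-Gamma(17/2, 89/4)
obs 6: x=7/4 → posterior Inverse-Gamma(9, 713/32)
obs 7: x=-1/2 → posterior Inverse-Gamma(19/2, 777/32)
obs 8: x=5/4 → posterior Inverse-Gamma(10, 389/16)
obs 9: x=1/2 → posterior Inverse-Gamma(21/2, 397/16)
obs 10: x=7/2 → posterior Inverse-Gamma(11, 429/16)

143/64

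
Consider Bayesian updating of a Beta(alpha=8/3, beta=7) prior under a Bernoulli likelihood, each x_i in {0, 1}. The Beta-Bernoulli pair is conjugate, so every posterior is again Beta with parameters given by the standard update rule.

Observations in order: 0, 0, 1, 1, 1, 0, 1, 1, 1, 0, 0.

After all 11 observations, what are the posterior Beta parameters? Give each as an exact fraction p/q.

obs 1: x=0 → posterior Beta(8/3, 8)
obs 2: x=0 → posterior Beta(8/3, 9)
obs 3: x=1 → posterior Beta(11/3, 9)
obs 4: x=1 → posterior Beta(14/3, 9)
obs 5: x=1 → posterior Beta(17/3, 9)
obs 6: x=0 → posterior Beta(17/3, 10)
obs 7: x=1 → posterior Beta(20/3, 10)
obs 8: x=1 → posterior Beta(23/3, 10)
obs 9: x=1 → posterior Beta(26/3, 10)
obs 10: x=0 → posterior Beta(26/3, 11)
obs 11: x=0 → posterior Beta(26/3, 12)

alpha=26/3, beta=12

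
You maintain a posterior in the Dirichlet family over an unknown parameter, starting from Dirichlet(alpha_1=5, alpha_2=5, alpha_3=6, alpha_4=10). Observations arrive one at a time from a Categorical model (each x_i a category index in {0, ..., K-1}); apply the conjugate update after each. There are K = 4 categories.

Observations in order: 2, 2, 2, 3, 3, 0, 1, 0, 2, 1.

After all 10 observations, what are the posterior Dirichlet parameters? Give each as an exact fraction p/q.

alpha_1=7, alpha_2=7, alpha_3=10, alpha_4=12

obs 1: x=2 → posterior Dirichlet(5, 5, 7, 10)
obs 2: x=2 → posterior Dirichlet(5, 5, 8, 10)
obs 3: x=2 → posterior Dirichlet(5, 5, 9, 10)
obs 4: x=3 → posterior Dirichlet(5, 5, 9, 11)
obs 5: x=3 → posterior Dirichlet(5, 5, 9, 12)
obs 6: x=0 → posterior Dirichlet(6, 5, 9, 12)
obs 7: x=1 → posterior Dirichlet(6, 6, 9, 12)
obs 8: x=0 → posterior Dirichlet(7, 6, 9, 12)
obs 9: x=2 → posterior Dirichlet(7, 6, 10, 12)
obs 10: x=1 → posterior Dirichlet(7, 7, 10, 12)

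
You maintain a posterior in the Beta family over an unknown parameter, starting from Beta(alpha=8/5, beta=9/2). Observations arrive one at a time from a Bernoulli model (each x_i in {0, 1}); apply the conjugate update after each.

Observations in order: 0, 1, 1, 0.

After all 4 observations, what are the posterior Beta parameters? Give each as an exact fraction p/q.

obs 1: x=0 → posterior Beta(8/5, 11/2)
obs 2: x=1 → posterior Beta(13/5, 11/2)
obs 3: x=1 → posterior Beta(18/5, 11/2)
obs 4: x=0 → posterior Beta(18/5, 13/2)

alpha=18/5, beta=13/2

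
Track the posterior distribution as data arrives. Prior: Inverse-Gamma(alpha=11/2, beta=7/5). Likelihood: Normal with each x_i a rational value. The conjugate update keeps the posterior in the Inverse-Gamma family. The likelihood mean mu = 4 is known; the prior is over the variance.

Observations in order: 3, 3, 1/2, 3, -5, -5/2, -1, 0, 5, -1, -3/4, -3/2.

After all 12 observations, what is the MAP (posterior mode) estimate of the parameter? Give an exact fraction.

20889/2000

obs 1: x=3 → posterior Inverse-Gamma(6, 19/10)
obs 2: x=3 → posterior Inverse-Gamma(13/2, 12/5)
obs 3: x=1/2 → posterior Inverse-Gamma(7, 341/40)
obs 4: x=3 → posterior Inverse-Gamma(15/2, 361/40)
obs 5: x=-5 → posterior Inverse-Gamma(8, 1981/40)
obs 6: x=-5/2 → posterior Inverse-Gamma(17/2, 1413/20)
obs 7: x=-1 → posterior Inverse-Gamma(9, 1663/20)
obs 8: x=0 → posterior Inverse-Gamma(19/2, 1823/20)
obs 9: x=5 → posterior Inverse-Gamma(10, 1833/20)
obs 10: x=-1 → posterior Inverse-Gamma(21/2, 2083/20)
obs 11: x=-3/4 → posterior Inverse-Gamma(11, 18469/160)
obs 12: x=-3/2 → posterior Inverse-Gamma(23/2, 20889/160)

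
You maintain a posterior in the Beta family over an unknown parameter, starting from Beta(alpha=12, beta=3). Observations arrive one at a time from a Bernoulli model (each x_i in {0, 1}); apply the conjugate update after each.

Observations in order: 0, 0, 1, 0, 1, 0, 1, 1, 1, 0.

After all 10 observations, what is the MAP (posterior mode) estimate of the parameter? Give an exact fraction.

obs 1: x=0 → posterior Beta(12, 4)
obs 2: x=0 → posterior Beta(12, 5)
obs 3: x=1 → posterior Beta(13, 5)
obs 4: x=0 → posterior Beta(13, 6)
obs 5: x=1 → posterior Beta(14, 6)
obs 6: x=0 → posterior Beta(14, 7)
obs 7: x=1 → posterior Beta(15, 7)
obs 8: x=1 → posterior Beta(16, 7)
obs 9: x=1 → posterior Beta(17, 7)
obs 10: x=0 → posterior Beta(17, 8)

16/23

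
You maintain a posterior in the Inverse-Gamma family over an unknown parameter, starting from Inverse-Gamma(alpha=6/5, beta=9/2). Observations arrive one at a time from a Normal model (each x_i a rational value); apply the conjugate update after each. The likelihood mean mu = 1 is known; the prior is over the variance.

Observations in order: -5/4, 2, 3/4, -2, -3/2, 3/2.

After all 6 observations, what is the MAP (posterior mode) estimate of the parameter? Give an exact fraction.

obs 1: x=-5/4 → posterior Inverse-Gamma(17/10, 225/32)
obs 2: x=2 → posterior Inverse-Gamma(11/5, 241/32)
obs 3: x=3/4 → posterior Inverse-Gamma(27/10, 121/16)
obs 4: x=-2 → posterior Inverse-Gamma(16/5, 193/16)
obs 5: x=-3/2 → posterior Inverse-Gamma(37/10, 243/16)
obs 6: x=3/2 → posterior Inverse-Gamma(21/5, 245/16)

1225/416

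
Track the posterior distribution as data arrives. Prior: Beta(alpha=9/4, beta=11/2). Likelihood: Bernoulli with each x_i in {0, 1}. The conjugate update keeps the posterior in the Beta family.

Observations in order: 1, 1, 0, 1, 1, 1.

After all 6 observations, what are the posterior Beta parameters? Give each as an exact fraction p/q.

obs 1: x=1 → posterior Beta(13/4, 11/2)
obs 2: x=1 → posterior Beta(17/4, 11/2)
obs 3: x=0 → posterior Beta(17/4, 13/2)
obs 4: x=1 → posterior Beta(21/4, 13/2)
obs 5: x=1 → posterior Beta(25/4, 13/2)
obs 6: x=1 → posterior Beta(29/4, 13/2)

alpha=29/4, beta=13/2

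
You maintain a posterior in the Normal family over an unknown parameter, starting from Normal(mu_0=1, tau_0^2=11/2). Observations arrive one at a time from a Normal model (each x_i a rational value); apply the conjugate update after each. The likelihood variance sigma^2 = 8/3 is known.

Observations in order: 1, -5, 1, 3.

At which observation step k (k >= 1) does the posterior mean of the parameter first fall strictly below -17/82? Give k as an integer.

obs 1: x=1 → posterior Normal(1, 88/49)
obs 2: x=-5 → posterior Normal(-58/41, 44/41)
obs 3: x=1 → posterior Normal(-83/115, 88/115)
obs 4: x=3 → posterior Normal(4/37, 22/37)

k = 2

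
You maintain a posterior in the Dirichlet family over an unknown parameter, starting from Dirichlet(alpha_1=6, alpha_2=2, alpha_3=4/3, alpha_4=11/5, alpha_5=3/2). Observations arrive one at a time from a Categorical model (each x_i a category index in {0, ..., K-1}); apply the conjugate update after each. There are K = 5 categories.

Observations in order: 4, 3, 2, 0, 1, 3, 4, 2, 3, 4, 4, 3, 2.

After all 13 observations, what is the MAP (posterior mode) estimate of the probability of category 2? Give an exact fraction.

100/631

obs 1: x=4 → posterior Dirichlet(6, 2, 4/3, 11/5, 5/2)
obs 2: x=3 → posterior Dirichlet(6, 2, 4/3, 16/5, 5/2)
obs 3: x=2 → posterior Dirichlet(6, 2, 7/3, 16/5, 5/2)
obs 4: x=0 → posterior Dirichlet(7, 2, 7/3, 16/5, 5/2)
obs 5: x=1 → posterior Dirichlet(7, 3, 7/3, 16/5, 5/2)
obs 6: x=3 → posterior Dirichlet(7, 3, 7/3, 21/5, 5/2)
obs 7: x=4 → posterior Dirichlet(7, 3, 7/3, 21/5, 7/2)
obs 8: x=2 → posterior Dirichlet(7, 3, 10/3, 21/5, 7/2)
obs 9: x=3 → posterior Dirichlet(7, 3, 10/3, 26/5, 7/2)
obs 10: x=4 → posterior Dirichlet(7, 3, 10/3, 26/5, 9/2)
obs 11: x=4 → posterior Dirichlet(7, 3, 10/3, 26/5, 11/2)
obs 12: x=3 → posterior Dirichlet(7, 3, 10/3, 31/5, 11/2)
obs 13: x=2 → posterior Dirichlet(7, 3, 13/3, 31/5, 11/2)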